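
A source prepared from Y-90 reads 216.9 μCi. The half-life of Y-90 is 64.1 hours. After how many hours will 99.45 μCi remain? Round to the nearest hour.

Fraction remaining = 99.45/216.9 ≈ 0.45851.
n = log₂(216.9/99.45) = ln(2.181)/ln 2 ≈ 1.125 half-lives.
t = n × t½ = 1.125 × 64.1 ≈ 72.112 hours.

72 hours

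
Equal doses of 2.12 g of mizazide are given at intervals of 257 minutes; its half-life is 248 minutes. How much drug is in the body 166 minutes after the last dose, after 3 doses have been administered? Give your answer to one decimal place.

The 3 doses were given 680, 423, 166 minutes ago.
Total = 2.12·(1/2)^(680/248) + 2.12·(1/2)^(423/248) + 2.12·(1/2)^(166/248)
      = 0.31691 + 0.64996 + 1.333 ≈ 2.2999 g.

2.3 g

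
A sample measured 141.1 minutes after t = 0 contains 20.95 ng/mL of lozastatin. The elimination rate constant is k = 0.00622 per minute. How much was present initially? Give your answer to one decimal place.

t½ = ln 2 / k = 0.69315 / 0.00622 ≈ 111.44 minutes.
Number of half-lives elapsed: n = 141.1/111.44 ≈ 1.2662.
A₀ = A × 2^n = 20.95 × 2^1.2662 = 20.95 × 2.4052 ≈ 50.389 ng/mL.

50.4 ng/mL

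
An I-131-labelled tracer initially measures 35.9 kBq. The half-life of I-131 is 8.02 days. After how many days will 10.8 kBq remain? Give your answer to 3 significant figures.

13.9 days

Fraction remaining = 10.8/35.9 ≈ 0.30084.
n = log₂(35.9/10.8) = ln(3.3241)/ln 2 ≈ 1.733 half-lives.
t = n × t½ = 1.733 × 8.02 ≈ 13.898 days.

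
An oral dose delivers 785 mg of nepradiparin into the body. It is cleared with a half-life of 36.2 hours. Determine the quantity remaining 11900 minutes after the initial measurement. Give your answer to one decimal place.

Convert the elapsed time: 11900 minutes = 198.333 hours.
Number of half-lives: n = 198.333/36.2 ≈ 5.4788.
Remaining = 785 × (1/2)^5.4788 = 785 × 0.022424 ≈ 17.603 mg.

17.6 mg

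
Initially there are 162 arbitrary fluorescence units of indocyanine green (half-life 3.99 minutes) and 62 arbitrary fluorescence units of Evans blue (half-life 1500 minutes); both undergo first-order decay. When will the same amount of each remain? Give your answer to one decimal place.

Set 162·(1/2)^(t/3.99) = 62·(1/2)^(t/1500).
Taking log₂: log₂(162/62) = t·(1/3.99 − 1/1500).
log₂(2.6129) = 1.3857; 1/3.99 − 1/1500 = 0.24996.
t = 1.3857 / 0.24996 ≈ 5.5435 minutes.

5.5 minutes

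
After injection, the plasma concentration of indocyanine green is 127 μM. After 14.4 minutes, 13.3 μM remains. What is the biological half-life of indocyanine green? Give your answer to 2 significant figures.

A/A₀ = 13.3/127 ≈ 0.10472.
n = log₂(9.5489) ≈ 3.2553 half-lives elapsed in 14.4 minutes.
t½ = 14.4/3.2553 ≈ 4.4235 minutes.

4.4 minutes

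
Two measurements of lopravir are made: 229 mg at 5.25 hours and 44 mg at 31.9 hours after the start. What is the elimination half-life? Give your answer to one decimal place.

11.2 hours

Over Δt = 31.9 − 5.25 = 26.65 hours, the level fell by a factor of 229/44 ≈ 5.2045.
n = log₂(5.2045) ≈ 2.3798 half-lives, so t½ = 26.65/2.3798 ≈ 11.199 hours.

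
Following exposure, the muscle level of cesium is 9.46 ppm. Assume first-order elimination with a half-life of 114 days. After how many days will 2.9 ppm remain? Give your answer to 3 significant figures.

Fraction remaining = 2.9/9.46 ≈ 0.30655.
n = log₂(9.46/2.9) = ln(3.2621)/ln 2 ≈ 1.7058 half-lives.
t = n × t½ = 1.7058 × 114 ≈ 194.46 days.

194 days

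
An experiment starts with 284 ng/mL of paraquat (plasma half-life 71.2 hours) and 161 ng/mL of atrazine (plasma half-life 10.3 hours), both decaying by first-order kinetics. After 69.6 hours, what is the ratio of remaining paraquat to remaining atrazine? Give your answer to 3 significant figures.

paraquat: 284 × (1/2)^(69.6/71.2) = 284 × (1/2)^0.97753 ≈ 144.23 ng/mL.
atrazine: 161 × (1/2)^(69.6/10.3) = 161 × (1/2)^6.7573 ≈ 1.4883 ng/mL.
Ratio ≈ 144.23 / 1.4883 ≈ 96.911.

96.9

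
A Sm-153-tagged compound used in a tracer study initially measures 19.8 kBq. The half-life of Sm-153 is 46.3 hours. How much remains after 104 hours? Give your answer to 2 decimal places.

4.17 kBq

Number of half-lives: n = 104/46.3 ≈ 2.2462.
Remaining = 19.8 × (1/2)^2.2462 = 19.8 × 0.21078 ≈ 4.1734 kBq.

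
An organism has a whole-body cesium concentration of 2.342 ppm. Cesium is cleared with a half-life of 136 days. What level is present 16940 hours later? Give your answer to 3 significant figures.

Convert the elapsed time: 16940 hours = 705.833 days.
Number of half-lives: n = 705.833/136 ≈ 5.19.
Remaining = 2.342 × (1/2)^5.19 = 2.342 × 0.027395 ≈ 0.064159 ppm.

0.0642 ppm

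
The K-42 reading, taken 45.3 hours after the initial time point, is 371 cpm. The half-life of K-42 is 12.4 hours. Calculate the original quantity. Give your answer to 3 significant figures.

4670 cpm

Number of half-lives elapsed: n = 45.3/12.4 ≈ 3.6532.
A₀ = A × 2^n = 371 × 2^3.6532 = 371 × 12.581 ≈ 4667.7 cpm.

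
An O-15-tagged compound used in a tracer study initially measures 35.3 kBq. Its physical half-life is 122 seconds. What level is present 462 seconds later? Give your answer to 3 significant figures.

2.56 kBq

Number of half-lives: n = 462/122 ≈ 3.7869.
Remaining = 35.3 × (1/2)^3.7869 = 35.3 × 0.072449 ≈ 2.5575 kBq.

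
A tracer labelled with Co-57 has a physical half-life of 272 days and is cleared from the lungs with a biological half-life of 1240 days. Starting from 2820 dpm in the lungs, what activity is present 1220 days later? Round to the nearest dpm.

1/t_eff = 1/t_phys + 1/t_biol = 1/272 + 1/1240 = 0.0044829 per day.
t_eff = 272 × 1240 / (272 + 1240) ≈ 223.07 days.
Remaining = 2820 × (1/2)^(1220/223.07) = 2820 × (1/2)^5.4692 ≈ 63.66 dpm.

64 dpm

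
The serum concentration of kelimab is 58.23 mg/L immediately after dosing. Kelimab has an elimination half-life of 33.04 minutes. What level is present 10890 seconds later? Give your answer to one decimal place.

Convert the elapsed time: 10890 seconds = 181.5 minutes.
Number of half-lives: n = 181.5/33.04 ≈ 5.4933.
Remaining = 58.23 × (1/2)^5.4933 = 58.23 × 0.022199 ≈ 1.2927 mg/L.

1.3 mg/L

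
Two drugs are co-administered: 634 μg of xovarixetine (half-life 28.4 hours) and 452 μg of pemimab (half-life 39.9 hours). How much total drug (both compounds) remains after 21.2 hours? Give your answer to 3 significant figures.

691 μg

xovarixetine: 634 × (1/2)^(21.2/28.4) = 634 × (1/2)^0.74648 ≈ 377.9 μg.
pemimab: 452 × (1/2)^(21.2/39.9) = 452 × (1/2)^0.53133 ≈ 312.75 μg.
Total = 377.9 + 312.75 ≈ 690.65 μg.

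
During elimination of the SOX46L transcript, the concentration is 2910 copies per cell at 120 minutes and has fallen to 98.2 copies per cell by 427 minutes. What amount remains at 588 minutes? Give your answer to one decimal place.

Over Δt = 427 − 120 = 307 minutes, the level fell by a factor of 2910/98.2 ≈ 29.633.
n = log₂(29.633) ≈ 4.8892 half-lives, so t½ = 307/4.8892 ≈ 62.792 minutes.
From t = 427 to t = 588: 98.2 × (1/2)^((588−427)/62.792) ≈ 16.606 copies per cell.

16.6 copies per cell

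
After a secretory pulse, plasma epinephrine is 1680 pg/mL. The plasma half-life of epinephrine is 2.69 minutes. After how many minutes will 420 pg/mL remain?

420/1680 = 1/4, so 2 half-lives have elapsed.
t = 2 × 2.69 = 5.38 minutes.

5.38 minutes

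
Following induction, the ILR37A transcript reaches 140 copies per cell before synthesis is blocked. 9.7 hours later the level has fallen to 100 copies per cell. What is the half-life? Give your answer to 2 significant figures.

A/A₀ = 100/140 ≈ 0.71429.
n = log₂(1.4) ≈ 0.48543 half-lives elapsed in 9.7 hours.
t½ = 9.7/0.48543 ≈ 19.982 hours.

20 hours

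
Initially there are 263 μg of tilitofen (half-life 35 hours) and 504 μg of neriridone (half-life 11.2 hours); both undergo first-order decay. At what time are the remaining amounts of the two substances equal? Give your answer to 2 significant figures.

Set 263·(1/2)^(t/35) = 504·(1/2)^(t/11.2).
Taking log₂: log₂(263/504) = t·(1/35 − 1/11.2).
log₂(0.52183) = -0.93836; 1/35 − 1/11.2 = -0.060714.
t = -0.93836 / -0.060714 ≈ 15.455 hours.

15 hours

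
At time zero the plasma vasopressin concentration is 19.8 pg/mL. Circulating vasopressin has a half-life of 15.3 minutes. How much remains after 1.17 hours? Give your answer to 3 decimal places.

Convert the elapsed time: 1.17 hours = 70.2 minutes.
Number of half-lives: n = 70.2/15.3 ≈ 4.5882.
Remaining = 19.8 × (1/2)^4.5882 = 19.8 × 0.041572 ≈ 0.82313 pg/mL.

0.823 pg/mL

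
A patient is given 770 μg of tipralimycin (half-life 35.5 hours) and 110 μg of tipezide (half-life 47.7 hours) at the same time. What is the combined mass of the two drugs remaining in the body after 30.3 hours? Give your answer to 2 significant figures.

tipralimycin: 770 × (1/2)^(30.3/35.5) = 770 × (1/2)^0.85352 ≈ 426.14 μg.
tipezide: 110 × (1/2)^(30.3/47.7) = 110 × (1/2)^0.63522 ≈ 70.823 μg.
Total = 426.14 + 70.823 ≈ 496.97 μg.

500 μg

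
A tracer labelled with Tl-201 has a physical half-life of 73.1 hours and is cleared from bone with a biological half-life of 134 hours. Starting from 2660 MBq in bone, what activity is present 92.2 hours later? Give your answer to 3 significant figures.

689 MBq

1/t_eff = 1/t_phys + 1/t_biol = 1/73.1 + 1/134 = 0.021143 per hour.
t_eff = 73.1 × 134 / (73.1 + 134) ≈ 47.298 hours.
Remaining = 2660 × (1/2)^(92.2/47.298) = 2660 × (1/2)^1.9493 ≈ 688.76 MBq.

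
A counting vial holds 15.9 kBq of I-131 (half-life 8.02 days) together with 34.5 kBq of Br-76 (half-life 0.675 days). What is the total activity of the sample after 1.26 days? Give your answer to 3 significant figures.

23.7 kBq

I-131: 15.9 × (1/2)^(1.26/8.02) = 15.9 × (1/2)^0.15711 ≈ 14.259 kBq.
Br-76: 34.5 × (1/2)^(1.26/0.675) = 34.5 × (1/2)^1.8667 ≈ 9.4601 kBq.
Total = 14.259 + 9.4601 ≈ 23.72 kBq.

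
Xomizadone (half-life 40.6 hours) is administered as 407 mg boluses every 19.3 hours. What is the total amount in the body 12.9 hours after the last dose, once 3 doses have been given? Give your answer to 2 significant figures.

730 mg

The 3 doses were given 51.5, 32.2, 12.9 hours ago.
Total = 407·(1/2)^(51.5/40.6) + 407·(1/2)^(32.2/40.6) + 407·(1/2)^(12.9/40.6)
      = 168.95 + 234.88 + 326.55 ≈ 730.37 mg.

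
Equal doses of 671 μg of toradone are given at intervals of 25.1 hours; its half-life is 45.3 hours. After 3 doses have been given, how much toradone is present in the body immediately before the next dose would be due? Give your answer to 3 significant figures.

The 3 doses were given 75.3, 50.2, 25.1 hours ago.
Total = 671·(1/2)^(75.3/45.3) + 671·(1/2)^(50.2/45.3) + 671·(1/2)^(25.1/45.3)
      = 212 + 311.27 + 457.01 ≈ 980.28 μg.

980 μg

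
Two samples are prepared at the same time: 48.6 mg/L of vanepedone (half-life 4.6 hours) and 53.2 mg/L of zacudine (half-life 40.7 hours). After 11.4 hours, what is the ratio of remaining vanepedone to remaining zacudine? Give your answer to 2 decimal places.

0.20

vanepedone: 48.6 × (1/2)^(11.4/4.6) = 48.6 × (1/2)^2.4783 ≈ 8.7218 mg/L.
zacudine: 53.2 × (1/2)^(11.4/40.7) = 53.2 × (1/2)^0.2801 ≈ 43.812 mg/L.
Ratio ≈ 8.7218 / 43.812 ≈ 0.19907.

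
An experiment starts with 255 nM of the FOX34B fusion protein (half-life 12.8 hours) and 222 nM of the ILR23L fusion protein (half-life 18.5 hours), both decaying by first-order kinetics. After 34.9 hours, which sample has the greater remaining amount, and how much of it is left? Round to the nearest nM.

ILR23L fusion protein, 60 nM

FOX34B fusion protein: 255 × (1/2)^2.7266 ≈ 38.527 nM.
ILR23L fusion protein: 222 × (1/2)^1.8865 ≈ 60.043 nM.
ILR23L fusion protein has more remaining, at ≈ 60.043 nM.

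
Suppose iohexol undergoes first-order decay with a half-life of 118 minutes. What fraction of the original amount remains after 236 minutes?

0.25

n = 236/118 ≈ 2 half-lives.
Fraction remaining = (1/2)^2 ≈ 0.25.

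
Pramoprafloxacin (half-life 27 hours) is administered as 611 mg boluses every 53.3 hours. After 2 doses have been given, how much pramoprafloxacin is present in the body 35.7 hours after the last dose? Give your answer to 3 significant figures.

The 2 doses were given 89, 35.7 hours ago.
Total = 611·(1/2)^(89/27) + 611·(1/2)^(35.7/27)
      = 62.195 + 244.35 ≈ 306.55 mg.

307 mg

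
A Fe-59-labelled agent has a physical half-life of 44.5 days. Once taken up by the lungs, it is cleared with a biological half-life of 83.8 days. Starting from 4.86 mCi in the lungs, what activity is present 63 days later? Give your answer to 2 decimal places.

1.08 mCi

1/t_eff = 1/t_phys + 1/t_biol = 1/44.5 + 1/83.8 = 0.034405 per day.
t_eff = 44.5 × 83.8 / (44.5 + 83.8) ≈ 29.065 days.
Remaining = 4.86 × (1/2)^(63/29.065) = 4.86 × (1/2)^2.1675 ≈ 1.0818 mCi.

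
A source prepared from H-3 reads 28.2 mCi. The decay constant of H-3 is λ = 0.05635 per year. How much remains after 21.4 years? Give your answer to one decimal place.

t½ = ln 2 / λ = 0.69315 / 0.05635 ≈ 12.301 years.
Number of half-lives: n = 21.4/12.301 ≈ 1.7397.
Remaining = 28.2 × (1/2)^1.7397 = 28.2 × 0.29943 ≈ 8.4438 mCi.

8.4 mCi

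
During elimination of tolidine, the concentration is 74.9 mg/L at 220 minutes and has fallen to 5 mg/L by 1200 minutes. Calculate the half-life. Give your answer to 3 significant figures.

251 minutes

Over Δt = 1200 − 220 = 980 minutes, the level fell by a factor of 74.9/5 ≈ 14.98.
n = log₂(14.98) ≈ 3.905 half-lives, so t½ = 980/3.905 ≈ 250.96 minutes.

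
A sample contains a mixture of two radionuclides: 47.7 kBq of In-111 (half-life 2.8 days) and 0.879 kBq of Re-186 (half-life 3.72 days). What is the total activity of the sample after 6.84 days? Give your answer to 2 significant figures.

In-111: 47.7 × (1/2)^(6.84/2.8) = 47.7 × (1/2)^2.4429 ≈ 8.7729 kBq.
Re-186: 0.879 × (1/2)^(6.84/3.72) = 0.879 × (1/2)^1.8387 ≈ 0.24574 kBq.
Total = 8.7729 + 0.24574 ≈ 9.0187 kBq.

9.0 kBq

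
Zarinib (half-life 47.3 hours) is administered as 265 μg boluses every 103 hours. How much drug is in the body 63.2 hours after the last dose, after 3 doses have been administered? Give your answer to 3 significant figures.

133 μg

The 3 doses were given 269.2, 166.2, 63.2 hours ago.
Total = 265·(1/2)^(269.2/47.3) + 265·(1/2)^(166.2/47.3) + 265·(1/2)^(63.2/47.3)
      = 5.1284 + 23.201 + 104.96 ≈ 133.29 μg.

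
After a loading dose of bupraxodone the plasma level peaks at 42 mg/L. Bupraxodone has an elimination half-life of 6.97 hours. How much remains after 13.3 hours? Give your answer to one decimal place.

11.2 mg/L

Number of half-lives: n = 13.3/6.97 ≈ 1.9082.
Remaining = 42 × (1/2)^1.9082 = 42 × 0.26643 ≈ 11.19 mg/L.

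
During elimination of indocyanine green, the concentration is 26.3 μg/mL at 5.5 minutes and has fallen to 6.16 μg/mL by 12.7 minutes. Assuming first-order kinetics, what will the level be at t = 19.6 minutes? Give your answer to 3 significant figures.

Over Δt = 12.7 − 5.5 = 7.2 minutes, the level fell by a factor of 26.3/6.16 ≈ 4.2695.
n = log₂(4.2695) ≈ 2.0941 half-lives, so t½ = 7.2/2.0941 ≈ 3.4383 minutes.
From t = 12.7 to t = 19.6: 6.16 × (1/2)^((19.6−12.7)/3.4383) ≈ 1.5327 μg/mL.

1.53 μg/mL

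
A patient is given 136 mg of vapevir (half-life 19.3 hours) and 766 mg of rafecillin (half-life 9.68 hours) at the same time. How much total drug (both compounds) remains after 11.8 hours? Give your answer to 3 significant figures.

vapevir: 136 × (1/2)^(11.8/19.3) = 136 × (1/2)^0.6114 ≈ 89.02 mg.
rafecillin: 766 × (1/2)^(11.8/9.68) = 766 × (1/2)^1.219 ≈ 329.06 mg.
Total = 89.02 + 329.06 ≈ 418.08 mg.

418 mg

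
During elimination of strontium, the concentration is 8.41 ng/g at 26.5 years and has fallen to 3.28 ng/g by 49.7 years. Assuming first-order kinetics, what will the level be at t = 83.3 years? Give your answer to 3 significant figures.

0.839 ng/g

Over Δt = 49.7 − 26.5 = 23.2 years, the level fell by a factor of 8.41/3.28 ≈ 2.564.
n = log₂(2.564) ≈ 1.3584 half-lives, so t½ = 23.2/1.3584 ≈ 17.079 years.
From t = 49.7 to t = 83.3: 3.28 × (1/2)^((83.3−49.7)/17.079) ≈ 0.83877 ng/g.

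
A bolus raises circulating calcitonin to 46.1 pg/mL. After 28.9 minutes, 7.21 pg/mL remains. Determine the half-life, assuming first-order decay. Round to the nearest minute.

A/A₀ = 7.21/46.1 ≈ 0.1564.
n = log₂(6.3939) ≈ 2.6767 half-lives elapsed in 28.9 minutes.
t½ = 28.9/2.6767 ≈ 10.797 minutes.

11 minutes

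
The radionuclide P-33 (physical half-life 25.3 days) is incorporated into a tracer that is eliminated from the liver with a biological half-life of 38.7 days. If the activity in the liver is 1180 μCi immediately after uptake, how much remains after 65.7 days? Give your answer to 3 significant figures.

60.1 μCi

1/t_eff = 1/t_phys + 1/t_biol = 1/25.3 + 1/38.7 = 0.065365 per day.
t_eff = 25.3 × 38.7 / (25.3 + 38.7) ≈ 15.299 days.
Remaining = 1180 × (1/2)^(65.7/15.299) = 1180 × (1/2)^4.2945 ≈ 60.132 μCi.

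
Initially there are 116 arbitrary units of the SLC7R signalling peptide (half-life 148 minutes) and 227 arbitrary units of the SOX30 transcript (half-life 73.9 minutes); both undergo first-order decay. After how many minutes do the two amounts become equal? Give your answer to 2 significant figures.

Set 116·(1/2)^(t/148) = 227·(1/2)^(t/73.9).
Taking log₂: log₂(116/227) = t·(1/148 − 1/73.9).
log₂(0.51101) = -0.96857; 1/148 − 1/73.9 = -0.006775.
t = -0.96857 / -0.006775 ≈ 142.96 minutes.

140 minutes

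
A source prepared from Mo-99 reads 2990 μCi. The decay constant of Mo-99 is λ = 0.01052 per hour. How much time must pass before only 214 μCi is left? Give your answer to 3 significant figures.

251 hours

t½ = ln 2 / λ = 0.69315 / 0.01052 ≈ 65.889 hours.
Fraction remaining = 214/2990 ≈ 0.071572.
n = log₂(2990/214) = ln(13.972)/ln 2 ≈ 3.8045 half-lives.
t = n × t½ = 3.8045 × 65.889 ≈ 250.67 hours.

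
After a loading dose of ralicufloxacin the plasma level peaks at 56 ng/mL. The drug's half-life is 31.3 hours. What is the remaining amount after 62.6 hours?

14 ng/mL

Elapsed time is 2 half-lives (62.6/31.3).
Each half-life halves the amount: 56 × (1/2)^2 = 56/4 = 14 ng/mL.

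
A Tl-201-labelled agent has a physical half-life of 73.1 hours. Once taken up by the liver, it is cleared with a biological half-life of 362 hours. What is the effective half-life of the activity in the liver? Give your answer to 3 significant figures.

60.8 hours

1/t_eff = 1/t_phys + 1/t_biol = 1/73.1 + 1/362 = 0.016442 per hour.
t_eff = 73.1 × 362 / (73.1 + 362) ≈ 60.819 hours.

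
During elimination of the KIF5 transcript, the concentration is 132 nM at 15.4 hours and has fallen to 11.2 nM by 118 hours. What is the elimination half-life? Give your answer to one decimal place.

Over Δt = 118 − 15.4 = 102.6 hours, the level fell by a factor of 132/11.2 ≈ 11.786.
n = log₂(11.786) ≈ 3.559 half-lives, so t½ = 102.6/3.559 ≈ 28.829 hours.

28.8 hours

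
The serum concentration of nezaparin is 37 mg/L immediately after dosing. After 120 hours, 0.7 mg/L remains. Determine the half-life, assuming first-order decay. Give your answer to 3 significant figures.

A/A₀ = 0.7/37 ≈ 0.018919.
n = log₂(52.857) ≈ 5.724 half-lives elapsed in 120 hours.
t½ = 120/5.724 ≈ 20.964 hours.

21.0 hours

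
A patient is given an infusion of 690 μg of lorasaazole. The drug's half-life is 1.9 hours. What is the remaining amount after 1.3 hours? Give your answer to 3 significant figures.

Number of half-lives: n = 1.3/1.9 ≈ 0.68421.
Remaining = 690 × (1/2)^0.68421 = 690 × 0.62235 ≈ 429.42 μg.

429 μg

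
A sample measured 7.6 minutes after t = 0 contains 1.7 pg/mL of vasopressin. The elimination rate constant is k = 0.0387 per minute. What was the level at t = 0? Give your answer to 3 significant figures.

t½ = ln 2 / k = 0.69315 / 0.0387 ≈ 17.911 minutes.
Number of half-lives elapsed: n = 7.6/17.911 ≈ 0.42433.
A₀ = A × 2^n = 1.7 × 2^0.42433 = 1.7 × 1.3419 ≈ 2.2813 pg/mL.

2.28 pg/mL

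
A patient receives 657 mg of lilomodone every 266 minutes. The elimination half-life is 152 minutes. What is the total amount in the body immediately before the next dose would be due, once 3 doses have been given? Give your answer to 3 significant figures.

The 3 doses were given 798, 532, 266 minutes ago.
Total = 657·(1/2)^(798/152) + 657·(1/2)^(532/152) + 657·(1/2)^(266/152)
      = 17.265 + 58.071 + 195.33 ≈ 270.66 mg.

271 mg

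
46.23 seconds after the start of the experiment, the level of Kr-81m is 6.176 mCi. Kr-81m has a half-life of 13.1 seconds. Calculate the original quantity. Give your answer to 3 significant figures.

71.3 mCi

Number of half-lives elapsed: n = 46.23/13.1 ≈ 3.529.
A₀ = A × 2^n = 6.176 × 2^3.529 = 6.176 × 11.543 ≈ 71.293 mCi.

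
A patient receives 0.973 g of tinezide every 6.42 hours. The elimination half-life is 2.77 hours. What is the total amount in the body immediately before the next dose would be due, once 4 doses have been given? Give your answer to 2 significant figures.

The 4 doses were given 25.68, 19.26, 12.84, 6.42 hours ago.
Total = 0.973·(1/2)^(25.68/2.77) + 0.973·(1/2)^(19.26/2.77) + 0.973·(1/2)^(12.84/2.77) + 0.973·(1/2)^(6.42/2.77)
      = 0.0015752 + 0.0078529 + 0.039149 + 0.19517 ≈ 0.24375 g.

0.24 g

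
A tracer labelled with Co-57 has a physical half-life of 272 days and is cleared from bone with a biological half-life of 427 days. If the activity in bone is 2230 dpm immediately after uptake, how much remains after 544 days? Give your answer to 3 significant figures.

1/t_eff = 1/t_phys + 1/t_biol = 1/272 + 1/427 = 0.0060184 per day.
t_eff = 272 × 427 / (272 + 427) ≈ 166.16 days.
Remaining = 2230 × (1/2)^(544/166.16) = 2230 × (1/2)^3.274 ≈ 230.53 dpm.

231 dpm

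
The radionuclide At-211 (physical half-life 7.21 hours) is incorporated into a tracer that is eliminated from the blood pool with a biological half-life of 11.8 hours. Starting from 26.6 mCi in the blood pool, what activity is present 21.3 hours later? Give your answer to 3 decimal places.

1/t_eff = 1/t_phys + 1/t_biol = 1/7.21 + 1/11.8 = 0.22344 per hour.
t_eff = 7.21 × 11.8 / (7.21 + 11.8) ≈ 4.4754 hours.
Remaining = 26.6 × (1/2)^(21.3/4.4754) = 26.6 × (1/2)^4.7593 ≈ 0.98217 mCi.

0.982 mCi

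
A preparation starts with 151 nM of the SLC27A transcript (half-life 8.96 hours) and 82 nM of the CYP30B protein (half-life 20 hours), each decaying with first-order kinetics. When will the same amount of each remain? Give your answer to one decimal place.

Set 151·(1/2)^(t/8.96) = 82·(1/2)^(t/20).
Taking log₂: log₂(151/82) = t·(1/8.96 − 1/20).
log₂(1.8415) = 0.88085; 1/8.96 − 1/20 = 0.061607.
t = 0.88085 / 0.061607 ≈ 14.298 hours.

14.3 hours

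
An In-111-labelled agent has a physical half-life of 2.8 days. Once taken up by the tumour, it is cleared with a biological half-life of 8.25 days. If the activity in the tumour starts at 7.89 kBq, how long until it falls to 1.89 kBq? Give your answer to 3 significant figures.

4.31 days

1/t_eff = 1/t_phys + 1/t_biol = 1/2.8 + 1/8.25 = 0.47835 per day.
t_eff = 2.8 × 8.25 / (2.8 + 8.25) ≈ 2.0905 days.
n = log₂(7.89/1.89) ≈ 2.0616; t = 2.0616 × 2.0905 ≈ 4.3099 days.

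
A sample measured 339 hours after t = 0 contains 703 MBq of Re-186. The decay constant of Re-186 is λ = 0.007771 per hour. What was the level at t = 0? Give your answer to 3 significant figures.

t½ = ln 2 / λ = 0.69315 / 0.007771 ≈ 89.197 hours.
Number of half-lives elapsed: n = 339/89.197 ≈ 3.8006.
A₀ = A × 2^n = 703 × 2^3.8006 = 703 × 13.935 ≈ 9796 MBq.

9800 MBq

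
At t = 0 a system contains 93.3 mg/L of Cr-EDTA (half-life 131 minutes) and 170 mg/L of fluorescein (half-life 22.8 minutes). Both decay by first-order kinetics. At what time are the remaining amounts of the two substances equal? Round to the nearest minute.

Set 93.3·(1/2)^(t/131) = 170·(1/2)^(t/22.8).
Taking log₂: log₂(93.3/170) = t·(1/131 − 1/22.8).
log₂(0.54882) = -0.86559; 1/131 − 1/22.8 = -0.036226.
t = -0.86559 / -0.036226 ≈ 23.894 minutes.

24 minutes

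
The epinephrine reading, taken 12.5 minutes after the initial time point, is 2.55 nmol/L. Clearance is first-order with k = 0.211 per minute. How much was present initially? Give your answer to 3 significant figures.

t½ = ln 2 / k = 0.69315 / 0.211 ≈ 3.2851 minutes.
Number of half-lives elapsed: n = 12.5/3.2851 ≈ 3.8051.
A₀ = A × 2^n = 2.55 × 2^3.8051 = 2.55 × 13.978 ≈ 35.644 nmol/L.

35.6 nmol/L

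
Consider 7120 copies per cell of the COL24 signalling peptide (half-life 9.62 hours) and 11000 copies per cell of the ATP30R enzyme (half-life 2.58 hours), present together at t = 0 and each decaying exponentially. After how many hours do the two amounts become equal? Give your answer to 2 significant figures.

2.2 hours

Set 7120·(1/2)^(t/9.62) = 11000·(1/2)^(t/2.58).
Taking log₂: log₂(7120/11000) = t·(1/9.62 − 1/2.58).
log₂(0.64727) = -0.62755; 1/9.62 − 1/2.58 = -0.28365.
t = -0.62755 / -0.28365 ≈ 2.2125 hours.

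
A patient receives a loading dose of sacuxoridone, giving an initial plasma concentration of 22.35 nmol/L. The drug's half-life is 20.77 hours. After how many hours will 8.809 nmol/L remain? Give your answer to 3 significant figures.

27.9 hours

Fraction remaining = 8.809/22.35 ≈ 0.39414.
n = log₂(22.35/8.809) = ln(2.5372)/ln 2 ≈ 1.3432 half-lives.
t = n × t½ = 1.3432 × 20.77 ≈ 27.899 hours.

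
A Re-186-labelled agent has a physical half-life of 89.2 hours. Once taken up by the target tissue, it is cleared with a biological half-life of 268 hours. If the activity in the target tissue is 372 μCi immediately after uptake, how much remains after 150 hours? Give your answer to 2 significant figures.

79 μCi

1/t_eff = 1/t_phys + 1/t_biol = 1/89.2 + 1/268 = 0.014942 per hour.
t_eff = 89.2 × 268 / (89.2 + 268) ≈ 66.925 hours.
Remaining = 372 × (1/2)^(150/66.925) = 372 × (1/2)^2.2413 ≈ 78.676 μCi.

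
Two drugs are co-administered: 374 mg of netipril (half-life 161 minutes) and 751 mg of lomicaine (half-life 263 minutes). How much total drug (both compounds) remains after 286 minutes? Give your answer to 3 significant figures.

netipril: 374 × (1/2)^(286/161) = 374 × (1/2)^1.7764 ≈ 109.17 mg.
lomicaine: 751 × (1/2)^(286/263) = 751 × (1/2)^1.0875 ≈ 353.41 mg.
Total = 109.17 + 353.41 ≈ 462.59 mg.

463 mg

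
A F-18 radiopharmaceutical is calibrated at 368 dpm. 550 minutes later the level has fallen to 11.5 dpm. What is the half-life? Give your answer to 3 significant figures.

A/A₀ = 11.5/368 ≈ 0.03125.
n = log₂(32) ≈ 5 half-lives elapsed in 550 minutes.
t½ = 550/5 ≈ 110 minutes.

110 minutes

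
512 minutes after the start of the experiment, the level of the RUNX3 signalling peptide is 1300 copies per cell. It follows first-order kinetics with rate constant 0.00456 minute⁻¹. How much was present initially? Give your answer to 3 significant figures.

13400 copies per cell

t½ = ln 2 / k = 0.69315 / 0.00456 ≈ 152.01 minutes.
Number of half-lives elapsed: n = 512/152.01 ≈ 3.3683.
A₀ = A × 2^n = 1300 × 2^3.3683 = 1300 × 10.327 ≈ 13425 copies per cell.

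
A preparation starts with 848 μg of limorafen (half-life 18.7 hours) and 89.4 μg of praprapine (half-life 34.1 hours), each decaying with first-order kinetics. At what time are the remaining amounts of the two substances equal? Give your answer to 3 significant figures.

Set 848·(1/2)^(t/18.7) = 89.4·(1/2)^(t/34.1).
Taking log₂: log₂(848/89.4) = t·(1/18.7 − 1/34.1).
log₂(9.4855) = 3.2457; 1/18.7 − 1/34.1 = 0.02415.
t = 3.2457 / 0.02415 ≈ 134.4 hours.

134 hours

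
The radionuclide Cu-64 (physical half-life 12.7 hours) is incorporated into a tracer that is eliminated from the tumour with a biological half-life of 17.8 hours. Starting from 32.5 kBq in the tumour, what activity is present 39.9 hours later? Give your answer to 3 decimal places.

1/t_eff = 1/t_phys + 1/t_biol = 1/12.7 + 1/17.8 = 0.13492 per hour.
t_eff = 12.7 × 17.8 / (12.7 + 17.8) ≈ 7.4118 hours.
Remaining = 32.5 × (1/2)^(39.9/7.4118) = 32.5 × (1/2)^5.3833 ≈ 0.77866 kBq.

0.779 kBq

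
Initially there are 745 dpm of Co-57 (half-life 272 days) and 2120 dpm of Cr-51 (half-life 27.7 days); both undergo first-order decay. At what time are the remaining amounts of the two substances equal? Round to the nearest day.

47 days

Set 745·(1/2)^(t/272) = 2120·(1/2)^(t/27.7).
Taking log₂: log₂(745/2120) = t·(1/272 − 1/27.7).
log₂(0.35142) = -1.5088; 1/272 − 1/27.7 = -0.032425.
t = -1.5088 / -0.032425 ≈ 46.531 days.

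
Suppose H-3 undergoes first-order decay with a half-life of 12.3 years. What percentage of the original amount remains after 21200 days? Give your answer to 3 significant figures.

21200 days = 58.0822 years.
n = 58.0822/12.3 ≈ 4.7221 half-lives.
Fraction remaining = (1/2)^4.7221 ≈ 0.037888, i.e. 3.7888%.

3.79%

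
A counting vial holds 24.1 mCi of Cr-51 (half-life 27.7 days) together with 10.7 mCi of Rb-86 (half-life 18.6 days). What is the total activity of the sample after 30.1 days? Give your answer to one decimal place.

Cr-51: 24.1 × (1/2)^(30.1/27.7) = 24.1 × (1/2)^1.0866 ≈ 11.348 mCi.
Rb-86: 10.7 × (1/2)^(30.1/18.6) = 10.7 × (1/2)^1.6183 ≈ 3.4852 mCi.
Total = 11.348 + 3.4852 ≈ 14.833 mCi.

14.8 mCi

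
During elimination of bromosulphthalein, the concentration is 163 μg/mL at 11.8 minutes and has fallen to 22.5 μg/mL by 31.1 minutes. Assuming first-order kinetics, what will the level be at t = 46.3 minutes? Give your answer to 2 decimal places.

Over Δt = 31.1 − 11.8 = 19.3 minutes, the level fell by a factor of 163/22.5 ≈ 7.2444.
n = log₂(7.2444) ≈ 2.8569 half-lives, so t½ = 19.3/2.8569 ≈ 6.7556 minutes.
From t = 31.1 to t = 46.3: 22.5 × (1/2)^((46.3−31.1)/6.7556) ≈ 4.7301 μg/mL.

4.73 μg/mL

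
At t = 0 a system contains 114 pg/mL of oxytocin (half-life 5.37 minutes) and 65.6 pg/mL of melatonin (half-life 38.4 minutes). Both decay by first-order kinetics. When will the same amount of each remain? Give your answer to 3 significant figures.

Set 114·(1/2)^(t/5.37) = 65.6·(1/2)^(t/38.4).
Taking log₂: log₂(114/65.6) = t·(1/5.37 − 1/38.4).
log₂(1.7378) = 0.79727; 1/5.37 − 1/38.4 = 0.16018.
t = 0.79727 / 0.16018 ≈ 4.9774 minutes.

4.98 minutes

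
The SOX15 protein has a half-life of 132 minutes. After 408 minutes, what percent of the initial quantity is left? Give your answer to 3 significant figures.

11.7%

n = 408/132 ≈ 3.0909 half-lives.
Fraction remaining = (1/2)^3.0909 ≈ 0.11737, i.e. 11.737%.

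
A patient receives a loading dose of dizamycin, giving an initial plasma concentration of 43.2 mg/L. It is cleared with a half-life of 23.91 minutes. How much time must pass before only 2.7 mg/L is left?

95.64 minutes

2.7/43.2 = 1/16, so 4 half-lives have elapsed.
t = 4 × 23.91 = 95.64 minutes.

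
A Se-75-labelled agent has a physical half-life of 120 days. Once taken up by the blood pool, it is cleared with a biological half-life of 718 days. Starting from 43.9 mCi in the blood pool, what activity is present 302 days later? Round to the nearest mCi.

1/t_eff = 1/t_phys + 1/t_biol = 1/120 + 1/718 = 0.0097261 per day.
t_eff = 120 × 718 / (120 + 718) ≈ 102.82 days.
Remaining = 43.9 × (1/2)^(302/102.82) = 43.9 × (1/2)^2.9373 ≈ 5.7313 mCi.

6 mCi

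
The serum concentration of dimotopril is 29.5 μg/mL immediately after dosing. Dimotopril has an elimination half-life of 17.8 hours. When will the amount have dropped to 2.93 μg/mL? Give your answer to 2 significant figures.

Fraction remaining = 2.93/29.5 ≈ 0.099322.
n = log₂(29.5/2.93) = ln(10.068)/ln 2 ≈ 3.3317 half-lives.
t = n × t½ = 3.3317 × 17.8 ≈ 59.305 hours.

59 hours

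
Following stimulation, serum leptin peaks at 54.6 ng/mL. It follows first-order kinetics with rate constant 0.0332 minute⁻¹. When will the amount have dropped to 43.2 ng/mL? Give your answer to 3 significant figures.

7.05 minutes

t½ = ln 2 / λ = 0.69315 / 0.0332 ≈ 20.878 minutes.
Fraction remaining = 43.2/54.6 ≈ 0.79121.
n = log₂(54.6/43.2) = ln(1.2639)/ln 2 ≈ 0.33787 half-lives.
t = n × t½ = 0.33787 × 20.878 ≈ 7.054 minutes.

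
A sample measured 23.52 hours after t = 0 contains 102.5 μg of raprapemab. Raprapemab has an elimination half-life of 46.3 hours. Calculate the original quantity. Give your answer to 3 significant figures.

Number of half-lives elapsed: n = 23.52/46.3 ≈ 0.50799.
A₀ = A × 2^n = 102.5 × 2^0.50799 = 102.5 × 1.4221 ≈ 145.76 μg.

146 μg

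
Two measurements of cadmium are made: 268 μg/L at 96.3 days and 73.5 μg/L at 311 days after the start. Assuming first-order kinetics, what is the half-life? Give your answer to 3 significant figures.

Over Δt = 311 − 96.3 = 214.7 days, the level fell by a factor of 268/73.5 ≈ 3.6463.
n = log₂(3.6463) ≈ 1.8664 half-lives, so t½ = 214.7/1.8664 ≈ 115.03 days.

115 days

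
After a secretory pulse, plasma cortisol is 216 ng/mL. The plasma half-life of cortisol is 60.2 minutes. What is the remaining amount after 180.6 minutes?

Elapsed time is 3 half-lives (180.6/60.2).
Each half-life halves the amount: 216 × (1/2)^3 = 216/8 = 27 ng/mL.

27 ng/mL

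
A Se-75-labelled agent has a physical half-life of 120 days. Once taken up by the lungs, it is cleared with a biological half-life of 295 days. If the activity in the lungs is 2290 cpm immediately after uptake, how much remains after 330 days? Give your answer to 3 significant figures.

1/t_eff = 1/t_phys + 1/t_biol = 1/120 + 1/295 = 0.011723 per day.
t_eff = 120 × 295 / (120 + 295) ≈ 85.301 days.
Remaining = 2290 × (1/2)^(330/85.301) = 2290 × (1/2)^3.8686 ≈ 156.77 cpm.

157 cpm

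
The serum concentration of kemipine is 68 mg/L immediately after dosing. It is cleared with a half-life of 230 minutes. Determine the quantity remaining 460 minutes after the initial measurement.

17 mg/L

Elapsed time is 2 half-lives (460/230).
Each half-life halves the amount: 68 × (1/2)^2 = 68/4 = 17 mg/L.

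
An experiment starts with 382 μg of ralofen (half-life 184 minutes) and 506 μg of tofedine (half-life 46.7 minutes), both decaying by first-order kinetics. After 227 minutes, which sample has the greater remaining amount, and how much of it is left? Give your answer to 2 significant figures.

ralofen, 160 μg

ralofen: 382 × (1/2)^1.2337 ≈ 162.44 μg.
tofedine: 506 × (1/2)^4.8608 ≈ 17.414 μg.
Ralofen has more remaining, at ≈ 162.44 μg.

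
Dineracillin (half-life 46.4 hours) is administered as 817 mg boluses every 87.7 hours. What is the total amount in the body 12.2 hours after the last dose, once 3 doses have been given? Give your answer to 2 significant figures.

910 mg

The 3 doses were given 187.6, 99.9, 12.2 hours ago.
Total = 817·(1/2)^(187.6/46.4) + 817·(1/2)^(99.9/46.4) + 817·(1/2)^(12.2/46.4)
      = 49.559 + 183.7 + 680.88 ≈ 914.14 mg.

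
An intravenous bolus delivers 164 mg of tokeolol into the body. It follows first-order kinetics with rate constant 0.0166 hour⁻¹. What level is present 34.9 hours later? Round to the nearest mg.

92 mg

t½ = ln 2 / λ = 0.69315 / 0.0166 ≈ 41.756 hours.
Number of half-lives: n = 34.9/41.756 ≈ 0.83581.
Remaining = 164 × (1/2)^0.83581 = 164 × 0.56027 ≈ 91.884 mg.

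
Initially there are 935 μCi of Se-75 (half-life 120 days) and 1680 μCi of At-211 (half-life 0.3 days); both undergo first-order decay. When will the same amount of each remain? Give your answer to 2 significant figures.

Set 935·(1/2)^(t/120) = 1680·(1/2)^(t/0.3).
Taking log₂: log₂(935/1680) = t·(1/120 − 1/0.3).
log₂(0.55655) = -0.84542; 1/120 − 1/0.3 = -3.325.
t = -0.84542 / -3.325 ≈ 0.25426 days.

0.25 days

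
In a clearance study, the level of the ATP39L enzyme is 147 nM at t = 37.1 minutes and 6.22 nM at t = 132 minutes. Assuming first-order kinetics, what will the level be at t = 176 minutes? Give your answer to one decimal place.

Over Δt = 132 − 37.1 = 94.9 minutes, the level fell by a factor of 147/6.22 ≈ 23.633.
n = log₂(23.633) ≈ 4.5628 half-lives, so t½ = 94.9/4.5628 ≈ 20.799 minutes.
From t = 132 to t = 176: 6.22 × (1/2)^((176−132)/20.799) ≈ 1.4354 nM.

1.4 nM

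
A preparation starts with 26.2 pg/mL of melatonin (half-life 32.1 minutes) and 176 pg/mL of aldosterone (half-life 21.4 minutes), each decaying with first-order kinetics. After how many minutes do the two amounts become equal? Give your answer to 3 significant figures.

Set 26.2·(1/2)^(t/32.1) = 176·(1/2)^(t/21.4).
Taking log₂: log₂(26.2/176) = t·(1/32.1 − 1/21.4).
log₂(0.14886) = -2.7479; 1/32.1 − 1/21.4 = -0.015576.
t = -2.7479 / -0.015576 ≈ 176.42 minutes.

176 minutes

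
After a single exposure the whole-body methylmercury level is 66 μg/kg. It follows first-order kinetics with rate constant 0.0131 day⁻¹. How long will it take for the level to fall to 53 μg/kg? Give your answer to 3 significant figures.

t½ = ln 2 / λ = 0.69315 / 0.0131 ≈ 52.912 days.
Fraction remaining = 53/66 ≈ 0.80303.
n = log₂(66/53) = ln(1.2453)/ln 2 ≈ 0.31647 half-lives.
t = n × t½ = 0.31647 × 52.912 ≈ 16.745 days.

16.7 days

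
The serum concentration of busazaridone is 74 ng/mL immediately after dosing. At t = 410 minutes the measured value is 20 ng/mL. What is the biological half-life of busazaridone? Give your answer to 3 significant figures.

217 minutes

A/A₀ = 20/74 ≈ 0.27027.
n = log₂(3.7) ≈ 1.8875 half-lives elapsed in 410 minutes.
t½ = 410/1.8875 ≈ 217.22 minutes.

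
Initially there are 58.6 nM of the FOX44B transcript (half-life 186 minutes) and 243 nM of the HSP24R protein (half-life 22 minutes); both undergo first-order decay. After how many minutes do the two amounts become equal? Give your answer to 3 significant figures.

Set 58.6·(1/2)^(t/186) = 243·(1/2)^(t/22).
Taking log₂: log₂(58.6/243) = t·(1/186 − 1/22).
log₂(0.24115) = -2.052; 1/186 − 1/22 = -0.040078.
t = -2.052 / -0.040078 ≈ 51.199 minutes.

51.2 minutes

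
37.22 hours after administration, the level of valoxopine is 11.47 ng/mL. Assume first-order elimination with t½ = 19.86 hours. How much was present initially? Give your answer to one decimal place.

Number of half-lives elapsed: n = 37.22/19.86 ≈ 1.8741.
A₀ = A × 2^n = 11.47 × 2^1.8741 = 11.47 × 3.6658 ≈ 42.046 ng/mL.

42.0 ng/mL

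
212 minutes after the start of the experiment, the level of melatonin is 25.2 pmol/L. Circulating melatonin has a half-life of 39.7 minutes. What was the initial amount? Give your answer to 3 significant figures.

1020 pmol/L

Number of half-lives elapsed: n = 212/39.7 ≈ 5.3401.
A₀ = A × 2^n = 25.2 × 2^5.3401 = 25.2 × 40.506 ≈ 1020.7 pmol/L.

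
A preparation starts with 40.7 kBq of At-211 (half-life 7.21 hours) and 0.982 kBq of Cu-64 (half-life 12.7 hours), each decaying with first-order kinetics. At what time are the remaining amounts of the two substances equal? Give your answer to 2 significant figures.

Set 40.7·(1/2)^(t/7.21) = 0.982·(1/2)^(t/12.7).
Taking log₂: log₂(40.7/0.982) = t·(1/7.21 − 1/12.7).
log₂(41.446) = 5.3732; 1/7.21 − 1/12.7 = 0.059956.
t = 5.3732 / 0.059956 ≈ 89.618 hours.

90 hours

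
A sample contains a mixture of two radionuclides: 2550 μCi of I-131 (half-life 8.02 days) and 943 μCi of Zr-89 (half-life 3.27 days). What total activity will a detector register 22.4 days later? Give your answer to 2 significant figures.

380 μCi

I-131: 2550 × (1/2)^(22.4/8.02) = 2550 × (1/2)^2.793 ≈ 367.92 μCi.
Zr-89: 943 × (1/2)^(22.4/3.27) = 943 × (1/2)^6.8502 ≈ 8.1735 μCi.
Total = 367.92 + 8.1735 ≈ 376.1 μCi.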